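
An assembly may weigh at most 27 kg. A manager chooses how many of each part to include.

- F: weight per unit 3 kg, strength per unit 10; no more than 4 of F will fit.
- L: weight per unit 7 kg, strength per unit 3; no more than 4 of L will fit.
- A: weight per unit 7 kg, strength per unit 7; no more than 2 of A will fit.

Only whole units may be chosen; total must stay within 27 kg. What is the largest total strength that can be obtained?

4×F and 2×A: weight 26 ≤ 27, strength 4·10 + 2·7 = 54.
4×F, 1×L, and 1×A: weight 26 ≤ 27, strength 4·10 + 1·3 + 1·7 = 50.
Best is 54.

54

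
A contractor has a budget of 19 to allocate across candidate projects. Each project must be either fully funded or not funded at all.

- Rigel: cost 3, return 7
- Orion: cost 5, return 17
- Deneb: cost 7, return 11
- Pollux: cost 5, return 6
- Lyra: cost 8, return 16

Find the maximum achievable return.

Take Rigel, Orion, and Lyra: cost 3 + 5 + 8 = 16 ≤ 19, return 7 + 17 + 16 = 40.
No other feasible combination does better.

40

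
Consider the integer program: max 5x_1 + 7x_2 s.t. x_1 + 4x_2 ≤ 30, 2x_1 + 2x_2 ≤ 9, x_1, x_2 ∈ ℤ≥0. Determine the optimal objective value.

(x_1,x_2)=(0,4) is feasible, giving 28.
(x_1,x_2)=(1,3) is feasible, giving 26.
(x_1,x_2)=(0,3) is feasible, giving 21.
The best lattice point is (0,4), giving 28.

28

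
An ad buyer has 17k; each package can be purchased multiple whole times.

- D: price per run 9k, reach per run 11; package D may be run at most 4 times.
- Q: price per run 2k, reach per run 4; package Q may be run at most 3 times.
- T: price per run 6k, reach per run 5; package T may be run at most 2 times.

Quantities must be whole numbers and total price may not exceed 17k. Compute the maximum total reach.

23

This is a bounded integer knapsack.
1×D and 3×Q: price 15 ≤ 17, reach 1·11 + 3·4 = 23.
1×D, 1×Q, and 1×T: price 17 ≤ 17, reach 1·11 + 1·4 + 1·5 = 20.
Best is 23.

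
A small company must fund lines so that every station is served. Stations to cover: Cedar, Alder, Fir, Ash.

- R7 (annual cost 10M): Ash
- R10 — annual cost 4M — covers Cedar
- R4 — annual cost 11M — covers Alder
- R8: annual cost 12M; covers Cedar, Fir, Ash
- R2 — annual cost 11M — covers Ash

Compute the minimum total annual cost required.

23

The greedy cost-per-new-station heuristic would pick R10, R8, and R4 for 27, but a cheaper cover exists.
Choose R4 and R8: together they cover Cedar, Alder, Fir, Ash — every station.
Total annual cost: 11 + 12 = 23.
No cover costs less than 23.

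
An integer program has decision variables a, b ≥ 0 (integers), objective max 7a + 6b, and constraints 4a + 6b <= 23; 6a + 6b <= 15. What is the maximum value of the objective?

14

(a,b)=(2,0) is feasible, giving 14.
(a,b)=(1,1) is feasible, giving 13.
(a,b)=(1,0) is feasible, giving 7.
The best lattice point is (2,0), giving 14.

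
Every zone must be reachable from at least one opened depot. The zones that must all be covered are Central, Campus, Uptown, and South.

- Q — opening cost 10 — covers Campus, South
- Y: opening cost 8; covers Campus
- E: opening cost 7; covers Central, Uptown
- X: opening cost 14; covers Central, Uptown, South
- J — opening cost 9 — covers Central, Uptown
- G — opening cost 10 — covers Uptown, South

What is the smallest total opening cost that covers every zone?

Choose Q and E: together they cover Central, Campus, Uptown, South — every zone.
Total opening cost: 10 + 7 = 17.
No cover costs less than 17.

17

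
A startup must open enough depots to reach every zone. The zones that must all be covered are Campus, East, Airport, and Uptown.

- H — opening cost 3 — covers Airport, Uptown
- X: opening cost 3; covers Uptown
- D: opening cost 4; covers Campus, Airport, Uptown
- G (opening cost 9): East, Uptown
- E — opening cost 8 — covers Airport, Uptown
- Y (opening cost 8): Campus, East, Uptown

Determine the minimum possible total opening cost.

11

This is an integer covering problem.
The greedy cost-per-new-zone heuristic would pick D and Y for 12, but a cheaper cover exists.
Choose H and Y: together they cover Campus, East, Airport, Uptown — every zone.
Total opening cost: 3 + 8 = 11.
No cover costs less than 11.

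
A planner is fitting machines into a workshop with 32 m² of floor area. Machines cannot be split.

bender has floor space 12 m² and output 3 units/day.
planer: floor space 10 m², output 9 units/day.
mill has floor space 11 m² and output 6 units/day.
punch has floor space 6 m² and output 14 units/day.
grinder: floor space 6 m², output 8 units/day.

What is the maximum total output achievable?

31

This is an integer program with binary decision variables.
Allowing fractional choices, the relaxed optimum would be about 36.5, but machines are indivisible.
planer + mill + punch: floor space 10 + 11 + 6 = 27 ≤ 32, output 9 + 6 + 14 = 29.
planer + punch + grinder: floor space 10 + 6 + 6 = 22 ≤ 32, output 9 + 14 + 8 = 31.
mill + punch + grinder: floor space 11 + 6 + 6 = 23 ≤ 32, output 6 + 14 + 8 = 28.
Best is planer, punch, and grinder with total output 31.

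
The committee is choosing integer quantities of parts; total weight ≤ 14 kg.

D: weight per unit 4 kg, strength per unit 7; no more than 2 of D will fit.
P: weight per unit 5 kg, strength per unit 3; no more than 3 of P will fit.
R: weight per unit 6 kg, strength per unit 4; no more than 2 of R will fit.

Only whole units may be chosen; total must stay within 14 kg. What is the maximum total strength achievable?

18

This is a bounded integer knapsack.
2×D and 1×P: weight 13 ≤ 14, strength 2·7 + 1·3 = 17.
2×D and 1×R: weight 14 ≤ 14, strength 2·7 + 1·4 = 18.
Best is 18.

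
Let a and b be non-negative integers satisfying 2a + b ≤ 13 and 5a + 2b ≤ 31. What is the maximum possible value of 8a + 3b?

49

The continuous relaxation peaks at (6.2, 0) with value 49.60; rounding to a feasible lattice point costs some objective.
(a,b)=(5,3): 2·5+1·3=13≤13, 5·5+2·3=31≤31, objective 49.
(a,b)=(6,0): 2·6+1·0=12≤13, 5·6+2·0=30≤31, objective 48.
The best lattice point is (5,3), giving 49.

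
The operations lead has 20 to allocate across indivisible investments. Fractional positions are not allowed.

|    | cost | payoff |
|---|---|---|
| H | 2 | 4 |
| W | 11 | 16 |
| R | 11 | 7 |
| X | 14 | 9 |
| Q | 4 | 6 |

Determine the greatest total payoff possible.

This is a 0-1 knapsack instance.
Allowing fractional choices, the relaxed optimum would be about 27.9, but investments are indivisible.
W + Q: cost 11 + 4 = 15 ≤ 20, payoff 16 + 6 = 22.
H + W + Q: cost 2 + 11 + 4 = 17 ≤ 20, payoff 4 + 16 + 6 = 26.
H + W: cost 2 + 11 = 13 ≤ 20, payoff 4 + 16 = 20.
Best is H, W, and Q with total payoff 26.

26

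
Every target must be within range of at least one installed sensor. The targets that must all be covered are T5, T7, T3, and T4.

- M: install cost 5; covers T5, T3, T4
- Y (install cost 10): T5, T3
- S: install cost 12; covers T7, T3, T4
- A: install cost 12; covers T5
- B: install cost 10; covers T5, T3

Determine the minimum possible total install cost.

Choose M and S: together they cover T5, T7, T3, T4 — every target.
Total install cost: 5 + 12 = 17.
No cover costs less than 17.

17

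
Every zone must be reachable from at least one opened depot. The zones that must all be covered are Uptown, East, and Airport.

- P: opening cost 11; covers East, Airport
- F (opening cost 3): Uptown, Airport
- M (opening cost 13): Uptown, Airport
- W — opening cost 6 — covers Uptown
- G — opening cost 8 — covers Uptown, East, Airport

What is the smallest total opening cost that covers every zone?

8

The greedy cost-per-new-zone heuristic would pick F and G for 11, but a cheaper cover exists.
G alone covers Uptown, East, Airport — every zone.
Total opening cost: 8.
No cover costs less than 8.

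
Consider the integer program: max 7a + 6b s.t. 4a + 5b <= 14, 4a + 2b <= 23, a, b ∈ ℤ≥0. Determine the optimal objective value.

(a,b)=(3,0): 4·3+5·0=12≤14, 4·3+2·0=12≤23, objective 21.
(a,b)=(2,1): 4·2+5·1=13≤14, 4·2+2·1=10≤23, objective 20.
Maximum is 21 at (a,b)=(3,0).

21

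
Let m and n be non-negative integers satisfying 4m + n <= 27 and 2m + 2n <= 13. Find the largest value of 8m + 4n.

48

Relaxing integrality, the LP optimum is 52.00 at (m,n) = (6.5, 0), which is not an integer point.
(m,n)=(6,0): 4·6+1·0=24≤27, 2·6+2·0=12≤13, objective 48.
(m,n)=(5,1): 4·5+1·1=21≤27, 2·5+2·1=12≤13, objective 44.
The best lattice point is (6,0), giving 48.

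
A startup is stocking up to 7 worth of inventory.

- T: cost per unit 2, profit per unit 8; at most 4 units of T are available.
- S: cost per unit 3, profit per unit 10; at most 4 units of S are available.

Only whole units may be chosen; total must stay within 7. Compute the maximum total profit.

26

T has the best ratio (8/2); taking only T gives at most 3×8 = 24 (stopped by the cost limit).
Mixing does better — 2×T and 1×S: cost 7 ≤ 7, profit 2·8 + 1·10 = 26.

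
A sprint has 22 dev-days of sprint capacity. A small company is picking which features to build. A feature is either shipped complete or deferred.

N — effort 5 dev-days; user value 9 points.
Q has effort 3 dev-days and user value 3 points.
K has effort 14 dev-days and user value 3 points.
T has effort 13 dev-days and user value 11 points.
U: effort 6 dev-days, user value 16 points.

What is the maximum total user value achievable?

Allowing fractional choices, the relaxed optimum would be about 34.8, but features are indivisible.
N + Q + U: effort 5 + 3 + 6 = 14 ≤ 22, user value 9 + 3 + 16 = 28.
Q + T + U: effort 3 + 13 + 6 = 22 ≤ 22, user value 3 + 11 + 16 = 30.
Best is Q, T, and U with total user value 30.

30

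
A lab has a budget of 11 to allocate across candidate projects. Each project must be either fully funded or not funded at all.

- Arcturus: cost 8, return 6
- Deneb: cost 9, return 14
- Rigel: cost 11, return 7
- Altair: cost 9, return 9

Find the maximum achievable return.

14

Allowing fractional choices, the relaxed optimum would be about 16.0, but projects are indivisible.
Rigel: cost 11 ≤ 11, return 7.
Deneb: cost 9 ≤ 11, return 14.
Altair: cost 9 ≤ 11, return 9.
Best is Deneb with total return 14.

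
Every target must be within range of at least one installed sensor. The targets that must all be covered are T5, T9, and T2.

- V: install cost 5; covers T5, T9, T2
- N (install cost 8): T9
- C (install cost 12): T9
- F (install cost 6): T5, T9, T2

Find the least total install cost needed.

5

This is a weighted set-cover instance.
V alone covers T5, T9, T2 — every target.
Total install cost: 5.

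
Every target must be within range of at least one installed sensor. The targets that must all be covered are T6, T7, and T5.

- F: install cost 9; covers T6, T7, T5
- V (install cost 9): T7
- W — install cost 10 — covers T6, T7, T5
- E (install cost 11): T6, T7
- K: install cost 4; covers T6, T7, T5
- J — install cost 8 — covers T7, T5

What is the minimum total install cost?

4

K alone covers T6, T7, T5 — every target.
Total install cost: 4.
No cover costs less than 4.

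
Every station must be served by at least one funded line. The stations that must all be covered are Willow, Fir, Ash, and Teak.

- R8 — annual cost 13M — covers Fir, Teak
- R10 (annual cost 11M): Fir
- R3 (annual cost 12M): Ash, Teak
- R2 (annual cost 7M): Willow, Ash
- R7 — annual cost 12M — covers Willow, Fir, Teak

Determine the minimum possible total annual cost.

19

This is an integer covering problem.
Choose R2 and R7: together they cover Willow, Fir, Ash, Teak — every station.
Total annual cost: 7 + 12 = 19.
No cover costs less than 19.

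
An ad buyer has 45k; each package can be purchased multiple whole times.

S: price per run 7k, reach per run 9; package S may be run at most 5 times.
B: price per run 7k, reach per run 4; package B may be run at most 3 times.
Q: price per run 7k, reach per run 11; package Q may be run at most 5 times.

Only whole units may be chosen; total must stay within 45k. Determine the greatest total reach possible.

64

Q has the best ratio (11/7); taking only Q gives at most 5×11 = 55 (stopped by the supply cap of 5).
Mixing does better — 1×S and 5×Q: price 42 ≤ 45, reach 1·9 + 5·11 = 64.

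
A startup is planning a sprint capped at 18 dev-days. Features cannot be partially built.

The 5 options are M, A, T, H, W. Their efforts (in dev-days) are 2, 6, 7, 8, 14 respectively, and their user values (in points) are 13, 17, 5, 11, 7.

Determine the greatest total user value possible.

This is a 0-1 knapsack instance.
Take M, A, and H: effort 2 + 6 + 8 = 16 ≤ 18, user value 13 + 17 + 11 = 41.
No other feasible combination does better.

41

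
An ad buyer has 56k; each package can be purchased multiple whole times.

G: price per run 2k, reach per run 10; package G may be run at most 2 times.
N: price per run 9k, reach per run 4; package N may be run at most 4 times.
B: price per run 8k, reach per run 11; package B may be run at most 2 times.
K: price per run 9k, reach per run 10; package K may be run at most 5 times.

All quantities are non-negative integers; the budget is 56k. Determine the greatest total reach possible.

2×G, 2×B, and 4×K: price 56 ≤ 56, reach 2·10 + 2·11 + 4·10 = 82.
2×G, 1×N, 2×B, and 3×K: price 56 ≤ 56, reach 2·10 + 1·4 + 2·11 + 3·10 = 76.
Best is 82.

82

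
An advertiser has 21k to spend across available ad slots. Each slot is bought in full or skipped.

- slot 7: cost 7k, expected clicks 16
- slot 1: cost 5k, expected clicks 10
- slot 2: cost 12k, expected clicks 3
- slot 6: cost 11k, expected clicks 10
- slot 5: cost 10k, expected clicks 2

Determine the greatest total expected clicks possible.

26

Treat it as a binary knapsack problem.
Allowing fractional choices, the relaxed optimum would be about 34.2, but ad slots are indivisible.
slot 7 + slot 6: cost 7 + 11 = 18 ≤ 21, expected clicks 16 + 10 = 26.
slot 7 + slot 1: cost 7 + 5 = 12 ≤ 21, expected clicks 16 + 10 = 26.
slot 1 + slot 6: cost 5 + 11 = 16 ≤ 21, expected clicks 10 + 10 = 20.
The maximum expected clicks is 26; one optimal choice is slot 7 and slot 1.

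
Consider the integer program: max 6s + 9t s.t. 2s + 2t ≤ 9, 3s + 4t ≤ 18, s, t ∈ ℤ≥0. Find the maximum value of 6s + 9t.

(s,t)=(0,4) is feasible, giving 36.
(s,t)=(1,3) is feasible, giving 33.
(s,t)=(0,3) is feasible, giving 27.
No feasible integer point exceeds 36.

36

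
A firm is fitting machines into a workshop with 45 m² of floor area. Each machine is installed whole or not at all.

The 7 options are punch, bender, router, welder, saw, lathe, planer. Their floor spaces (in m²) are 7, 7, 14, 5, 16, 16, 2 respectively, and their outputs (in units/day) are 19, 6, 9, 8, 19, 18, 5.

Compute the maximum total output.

This is a 0-1 knapsack instance.
Take punch, welder, saw, and lathe: floor space 7 + 5 + 16 + 16 = 44 ≤ 45, output 19 + 8 + 19 + 18 = 64.
No other feasible combination does better.

64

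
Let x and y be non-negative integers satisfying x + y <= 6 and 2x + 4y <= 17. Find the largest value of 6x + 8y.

(x,y)=(4,2) is feasible, giving 40.
(x,y)=(5,1) is feasible, giving 38.
(x,y)=(2,3) is feasible, giving 36.
(x,y)=(3,2) is feasible, giving 34.
The best lattice point is (4,2), giving 40.

40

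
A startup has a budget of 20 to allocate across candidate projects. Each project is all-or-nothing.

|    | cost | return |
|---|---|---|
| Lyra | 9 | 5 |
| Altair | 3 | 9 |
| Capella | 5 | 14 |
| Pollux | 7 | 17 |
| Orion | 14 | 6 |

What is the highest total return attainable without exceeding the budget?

Take Altair, Capella, and Pollux: cost 3 + 5 + 7 = 15 ≤ 20, return 9 + 14 + 17 = 40.
No other feasible combination does better.

40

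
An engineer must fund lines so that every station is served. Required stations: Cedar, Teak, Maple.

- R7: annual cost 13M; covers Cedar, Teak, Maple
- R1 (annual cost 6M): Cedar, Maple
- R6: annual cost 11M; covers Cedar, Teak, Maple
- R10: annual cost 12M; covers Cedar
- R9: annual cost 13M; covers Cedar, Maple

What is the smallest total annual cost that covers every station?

R6 alone covers Cedar, Teak, Maple — every station.
Total annual cost: 11.

11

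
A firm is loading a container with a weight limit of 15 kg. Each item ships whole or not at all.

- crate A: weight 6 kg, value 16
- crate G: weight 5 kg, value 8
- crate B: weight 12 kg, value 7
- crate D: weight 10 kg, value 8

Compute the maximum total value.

24

This is an integer program with binary decision variables.
Allowing fractional choices, the relaxed optimum would be about 27.2, but items are indivisible.
crate A + crate G: weight 6 + 5 = 11 ≤ 15, value 16 + 8 = 24.
crate A: weight 6 ≤ 15, value 16.
Best is crate A and crate G with total value 24.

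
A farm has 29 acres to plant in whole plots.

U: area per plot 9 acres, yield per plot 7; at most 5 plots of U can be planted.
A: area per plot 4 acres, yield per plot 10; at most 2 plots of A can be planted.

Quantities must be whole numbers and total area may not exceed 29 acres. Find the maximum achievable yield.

2×U and 2×A: area 26 ≤ 29, yield 2·7 + 2·10 = 34.
1×U and 2×A: area 17 ≤ 29, yield 1·7 + 2·10 = 27.
Best is 34.

34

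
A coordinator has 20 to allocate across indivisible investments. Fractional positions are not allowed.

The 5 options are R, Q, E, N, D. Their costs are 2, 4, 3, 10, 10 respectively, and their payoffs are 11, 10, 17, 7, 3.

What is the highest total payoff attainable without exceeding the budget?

Treat it as a binary knapsack problem.
Allowing fractional choices, the relaxed optimum would be about 45.3, but investments are indivisible.
R + Q + E + D: cost 2 + 4 + 3 + 10 = 19 ≤ 20, payoff 11 + 10 + 17 + 3 = 41.
R + Q + E: cost 2 + 4 + 3 = 9 ≤ 20, payoff 11 + 10 + 17 = 38.
R + Q + E + N: cost 2 + 4 + 3 + 10 = 19 ≤ 20, payoff 11 + 10 + 17 + 7 = 45.
Best is R, Q, E, and N with total payoff 45.

45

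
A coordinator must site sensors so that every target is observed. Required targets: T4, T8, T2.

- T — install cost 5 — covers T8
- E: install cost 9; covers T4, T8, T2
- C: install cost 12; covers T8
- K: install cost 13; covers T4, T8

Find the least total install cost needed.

9

E alone covers T4, T8, T2 — every target.
Total install cost: 9.
No cover costs less than 9.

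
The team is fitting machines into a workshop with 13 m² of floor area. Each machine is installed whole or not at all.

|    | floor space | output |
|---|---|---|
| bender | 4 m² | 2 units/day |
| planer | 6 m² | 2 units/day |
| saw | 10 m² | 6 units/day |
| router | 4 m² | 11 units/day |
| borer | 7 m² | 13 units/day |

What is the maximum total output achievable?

bender + borer: floor space 4 + 7 = 11 ≤ 13, output 2 + 13 = 15.
planer + borer: floor space 6 + 7 = 13 ≤ 13, output 2 + 13 = 15.
router + borer: floor space 4 + 7 = 11 ≤ 13, output 11 + 13 = 24.
Best is router and borer with total output 24.

24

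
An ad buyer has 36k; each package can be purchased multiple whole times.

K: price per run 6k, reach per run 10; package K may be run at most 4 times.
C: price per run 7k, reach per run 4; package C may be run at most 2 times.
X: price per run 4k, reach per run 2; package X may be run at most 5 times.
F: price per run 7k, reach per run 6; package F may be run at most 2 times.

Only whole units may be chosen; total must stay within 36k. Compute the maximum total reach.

K has the best ratio (10/6); taking only K gives at most 4×10 = 40 (stopped by the supply cap of 4).
Mixing does better — 4×K, 1×X, and 1×F: price 35 ≤ 36, reach 4·10 + 1·2 + 1·6 = 48.

48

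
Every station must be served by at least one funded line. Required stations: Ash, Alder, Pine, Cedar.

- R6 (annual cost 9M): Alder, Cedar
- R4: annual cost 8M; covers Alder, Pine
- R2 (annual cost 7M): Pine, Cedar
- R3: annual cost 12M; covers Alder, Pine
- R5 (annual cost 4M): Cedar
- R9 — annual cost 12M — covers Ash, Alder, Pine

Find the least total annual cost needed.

This is an integer covering problem.
The greedy cost-per-new-station heuristic would pick R2 and R9 for 19, but a cheaper cover exists.
Choose R5 and R9: together they cover Ash, Alder, Pine, Cedar — every station.
Total annual cost: 4 + 12 = 16.
No cover costs less than 16.

16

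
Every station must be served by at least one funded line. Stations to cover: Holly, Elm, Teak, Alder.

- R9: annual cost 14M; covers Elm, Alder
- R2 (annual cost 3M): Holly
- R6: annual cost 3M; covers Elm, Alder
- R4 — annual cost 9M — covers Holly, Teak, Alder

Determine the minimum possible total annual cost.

This is a weighted set-cover instance.
The greedy cost-per-new-station heuristic would pick R6, R2, and R4 for 15, but a cheaper cover exists.
Choose R6 and R4: together they cover Holly, Elm, Teak, Alder — every station.
Total annual cost: 3 + 9 = 12.
No cover costs less than 12.

12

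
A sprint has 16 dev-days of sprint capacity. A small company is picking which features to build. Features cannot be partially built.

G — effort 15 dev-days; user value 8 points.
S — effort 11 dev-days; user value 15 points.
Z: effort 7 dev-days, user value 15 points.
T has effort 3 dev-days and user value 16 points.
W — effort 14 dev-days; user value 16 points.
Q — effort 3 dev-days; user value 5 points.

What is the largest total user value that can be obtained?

36

Z + T + Q: effort 7 + 3 + 3 = 13 ≤ 16, user value 15 + 16 + 5 = 36.
Z + T: effort 7 + 3 = 10 ≤ 16, user value 15 + 16 = 31.
Best is Z, T, and Q with total user value 36.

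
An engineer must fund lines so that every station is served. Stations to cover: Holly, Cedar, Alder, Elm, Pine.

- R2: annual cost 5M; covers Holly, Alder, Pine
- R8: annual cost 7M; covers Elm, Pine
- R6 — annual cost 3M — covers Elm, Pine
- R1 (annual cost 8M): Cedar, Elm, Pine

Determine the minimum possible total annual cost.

13

The greedy cost-per-new-station heuristic would pick R6, R2, and R1 for 16, but a cheaper cover exists.
Choose R2 and R1: together they cover Holly, Cedar, Alder, Elm, Pine — every station.
Total annual cost: 5 + 8 = 13.
No cover costs less than 13.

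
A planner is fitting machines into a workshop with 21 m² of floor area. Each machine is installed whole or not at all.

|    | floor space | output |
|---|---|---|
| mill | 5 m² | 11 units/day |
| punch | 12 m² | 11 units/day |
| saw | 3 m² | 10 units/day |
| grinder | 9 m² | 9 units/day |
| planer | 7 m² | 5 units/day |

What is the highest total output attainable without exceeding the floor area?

32

Treat it as a binary knapsack problem.
Allowing fractional choices, the relaxed optimum would be about 33.7, but machines are indivisible.
mill + saw + grinder: floor space 5 + 3 + 9 = 17 ≤ 21, output 11 + 10 + 9 = 30.
mill + punch + saw: floor space 5 + 12 + 3 = 20 ≤ 21, output 11 + 11 + 10 = 32.
mill + saw + planer: floor space 5 + 3 + 7 = 15 ≤ 21, output 11 + 10 + 5 = 26.
Best is mill, punch, and saw with total output 32.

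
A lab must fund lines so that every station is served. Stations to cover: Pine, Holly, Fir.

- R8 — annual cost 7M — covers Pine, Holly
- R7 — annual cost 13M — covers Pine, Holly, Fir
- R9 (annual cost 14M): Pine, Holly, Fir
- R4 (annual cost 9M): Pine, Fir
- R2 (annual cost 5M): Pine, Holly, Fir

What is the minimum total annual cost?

This is an integer covering problem.
R2 alone covers Pine, Holly, Fir — every station.
Total annual cost: 5.

5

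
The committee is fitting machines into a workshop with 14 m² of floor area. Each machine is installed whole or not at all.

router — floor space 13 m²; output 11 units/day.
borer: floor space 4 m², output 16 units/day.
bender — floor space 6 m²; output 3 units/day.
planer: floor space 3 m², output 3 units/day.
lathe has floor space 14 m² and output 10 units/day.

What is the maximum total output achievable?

22

Treat it as a binary knapsack problem.
borer + bender + planer: floor space 4 + 6 + 3 = 13 ≤ 14, output 16 + 3 + 3 = 22.
borer + planer: floor space 4 + 3 = 7 ≤ 14, output 16 + 3 = 19.
Best is borer, bender, and planer with total output 22.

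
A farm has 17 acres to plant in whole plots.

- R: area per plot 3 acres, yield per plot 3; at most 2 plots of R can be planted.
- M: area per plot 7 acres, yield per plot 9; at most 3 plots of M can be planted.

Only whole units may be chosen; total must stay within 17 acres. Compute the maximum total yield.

This is a bounded integer knapsack.
M has the best ratio (9/7); taking only M gives at most 2×9 = 18 (stopped by the area limit).
Mixing does better — 1×R and 2×M: area 17 ≤ 17, yield 1·3 + 2·9 = 21.

21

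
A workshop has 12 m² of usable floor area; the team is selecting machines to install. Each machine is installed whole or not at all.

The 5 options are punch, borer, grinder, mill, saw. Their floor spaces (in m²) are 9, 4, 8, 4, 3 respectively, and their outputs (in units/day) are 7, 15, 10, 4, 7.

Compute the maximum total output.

Take borer, mill, and saw: floor space 4 + 4 + 3 = 11 ≤ 12, output 15 + 4 + 7 = 26.
No other feasible combination does better.

26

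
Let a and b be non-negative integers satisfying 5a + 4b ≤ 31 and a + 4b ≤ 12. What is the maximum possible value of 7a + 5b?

42

(a,b)=(6,0): 5·6+4·0=30≤31, 1·6+4·0=6≤12, objective 42.
(a,b)=(5,1): 5·5+4·1=29≤31, 1·5+4·1=9≤12, objective 40.
(a,b)=(5,0): 5·5+4·0=25≤31, 1·5+4·0=5≤12, objective 35.
Maximum is 42 at (a,b)=(6,0).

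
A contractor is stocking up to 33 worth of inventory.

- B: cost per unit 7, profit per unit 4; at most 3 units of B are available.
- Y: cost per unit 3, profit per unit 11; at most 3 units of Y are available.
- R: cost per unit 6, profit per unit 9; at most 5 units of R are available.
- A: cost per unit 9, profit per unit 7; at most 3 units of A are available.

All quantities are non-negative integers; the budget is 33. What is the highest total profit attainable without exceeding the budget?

3×Y and 4×R: cost 33 ≤ 33, profit 3·11 + 4·9 = 69.
3×Y and 3×R: cost 27 ≤ 33, profit 3·11 + 3·9 = 60.
Best is 69.

69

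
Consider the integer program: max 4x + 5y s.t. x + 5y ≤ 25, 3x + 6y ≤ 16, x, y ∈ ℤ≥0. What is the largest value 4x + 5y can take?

(x,y)=(5,0): 1·5+5·0=5≤25, 3·5+6·0=15≤16, objective 20.
(x,y)=(4,0): 1·4+5·0=4≤25, 3·4+6·0=12≤16, objective 16.
Maximum is 20 at (x,y)=(5,0).

20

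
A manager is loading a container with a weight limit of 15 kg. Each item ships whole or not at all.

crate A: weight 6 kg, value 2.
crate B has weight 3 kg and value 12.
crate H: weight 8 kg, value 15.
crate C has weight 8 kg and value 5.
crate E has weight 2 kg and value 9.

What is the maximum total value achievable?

crate B + crate C + crate E: weight 3 + 8 + 2 = 13 ≤ 15, value 12 + 5 + 9 = 26.
crate B + crate H: weight 3 + 8 = 11 ≤ 15, value 12 + 15 = 27.
crate B + crate H + crate E: weight 3 + 8 + 2 = 13 ≤ 15, value 12 + 15 + 9 = 36.
Best is crate B, crate H, and crate E with total value 36.

36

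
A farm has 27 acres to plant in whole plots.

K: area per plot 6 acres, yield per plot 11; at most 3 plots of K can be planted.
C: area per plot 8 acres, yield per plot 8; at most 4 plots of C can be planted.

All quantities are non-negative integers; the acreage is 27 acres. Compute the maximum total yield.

3×K and 1×C: area 26 ≤ 27, yield 3·11 + 1·8 = 41.
3×K: area 18 ≤ 27, yield 3·11 = 33.
Best is 41.

41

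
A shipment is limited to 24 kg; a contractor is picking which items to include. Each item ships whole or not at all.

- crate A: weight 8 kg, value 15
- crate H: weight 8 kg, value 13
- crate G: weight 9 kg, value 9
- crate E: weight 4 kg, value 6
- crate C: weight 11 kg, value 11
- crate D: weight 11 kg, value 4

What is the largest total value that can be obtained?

34

Allowing fractional choices, the relaxed optimum would be about 38.0, but items are indivisible.
crate A + crate H + crate E: weight 8 + 8 + 4 = 20 ≤ 24, value 15 + 13 + 6 = 34.
crate A + crate E + crate C: weight 8 + 4 + 11 = 23 ≤ 24, value 15 + 6 + 11 = 32.
Best is crate A, crate H, and crate E with total value 34.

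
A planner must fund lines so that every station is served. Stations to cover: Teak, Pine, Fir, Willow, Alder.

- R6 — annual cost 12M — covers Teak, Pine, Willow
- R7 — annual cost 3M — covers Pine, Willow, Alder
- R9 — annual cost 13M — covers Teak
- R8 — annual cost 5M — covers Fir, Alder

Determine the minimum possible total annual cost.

17

This is an integer covering problem.
The greedy cost-per-new-station heuristic would pick R7, R8, and R6 for 20, but a cheaper cover exists.
Choose R6 and R8: together they cover Teak, Pine, Fir, Willow, Alder — every station.
Total annual cost: 12 + 5 = 17.
No cover costs less than 17.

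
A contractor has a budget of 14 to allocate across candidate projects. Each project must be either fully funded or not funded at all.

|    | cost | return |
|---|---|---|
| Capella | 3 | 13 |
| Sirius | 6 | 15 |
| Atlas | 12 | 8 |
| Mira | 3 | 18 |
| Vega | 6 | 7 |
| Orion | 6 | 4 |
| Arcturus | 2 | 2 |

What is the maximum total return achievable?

Allowing fractional choices, the relaxed optimum would be about 48.3, but projects are indivisible.
Capella + Sirius + Mira + Arcturus: cost 3 + 6 + 3 + 2 = 14 ≤ 14, return 13 + 15 + 18 + 2 = 48.
Capella + Sirius + Mira: cost 3 + 6 + 3 = 12 ≤ 14, return 13 + 15 + 18 = 46.
Best is Capella, Sirius, Mira, and Arcturus with total return 48.

48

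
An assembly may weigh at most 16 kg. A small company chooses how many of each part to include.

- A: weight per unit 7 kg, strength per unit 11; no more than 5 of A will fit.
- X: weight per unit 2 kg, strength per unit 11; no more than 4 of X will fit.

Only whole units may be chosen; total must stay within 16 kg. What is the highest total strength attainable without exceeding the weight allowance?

4×X: weight 8 ≤ 16, strength 4·11 = 44.
1×A and 4×X: weight 15 ≤ 16, strength 1·11 + 4·11 = 55.
Best is 55.

55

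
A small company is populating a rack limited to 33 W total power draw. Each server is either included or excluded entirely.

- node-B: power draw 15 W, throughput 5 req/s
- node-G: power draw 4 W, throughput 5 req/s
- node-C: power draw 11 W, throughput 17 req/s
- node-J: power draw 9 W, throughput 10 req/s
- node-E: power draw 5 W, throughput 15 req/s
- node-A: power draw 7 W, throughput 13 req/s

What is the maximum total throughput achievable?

Take node-C, node-J, node-E, and node-A: power draw 11 + 9 + 5 + 7 = 32 ≤ 33, throughput 17 + 10 + 15 + 13 = 55.
No other feasible combination does better.

55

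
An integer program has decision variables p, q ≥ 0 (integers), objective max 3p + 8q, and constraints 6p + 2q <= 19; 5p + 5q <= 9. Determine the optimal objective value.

8

The continuous relaxation peaks at (0, 1.8) with value 14.40; rounding to a feasible lattice point costs some objective.
(p,q)=(0,1) is feasible, giving 8.
(p,q)=(1,0) is feasible, giving 3.
(p,q)=(0,0) is feasible, giving 0.
The best lattice point is (0,1), giving 8.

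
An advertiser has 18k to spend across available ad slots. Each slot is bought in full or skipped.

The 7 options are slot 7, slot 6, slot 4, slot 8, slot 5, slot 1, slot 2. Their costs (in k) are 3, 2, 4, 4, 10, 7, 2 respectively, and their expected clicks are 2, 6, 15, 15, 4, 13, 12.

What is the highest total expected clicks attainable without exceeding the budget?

slot 6 + slot 4 + slot 8 + slot 1: cost 2 + 4 + 4 + 7 = 17 ≤ 18, expected clicks 6 + 15 + 15 + 13 = 49.
slot 4 + slot 8 + slot 1 + slot 2: cost 4 + 4 + 7 + 2 = 17 ≤ 18, expected clicks 15 + 15 + 13 + 12 = 55.
slot 7 + slot 6 + slot 4 + slot 8 + slot 2: cost 3 + 2 + 4 + 4 + 2 = 15 ≤ 18, expected clicks 2 + 6 + 15 + 15 + 12 = 50.
Best is slot 4, slot 8, slot 1, and slot 2 with total expected clicks 55.

55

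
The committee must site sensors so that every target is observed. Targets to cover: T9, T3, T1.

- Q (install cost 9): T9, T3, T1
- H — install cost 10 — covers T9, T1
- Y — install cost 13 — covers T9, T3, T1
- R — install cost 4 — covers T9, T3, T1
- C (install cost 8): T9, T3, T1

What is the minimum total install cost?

This is an integer covering problem.
R alone covers T9, T3, T1 — every target.
Total install cost: 4.
No cover costs less than 4.

4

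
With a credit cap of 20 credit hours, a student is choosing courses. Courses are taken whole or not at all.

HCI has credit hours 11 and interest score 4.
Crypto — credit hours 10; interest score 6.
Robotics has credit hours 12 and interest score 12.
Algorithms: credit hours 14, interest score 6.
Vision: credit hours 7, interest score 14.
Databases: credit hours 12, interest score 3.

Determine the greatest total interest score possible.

Allowing fractional choices, the relaxed optimum would be about 26.6, but courses are indivisible.
Robotics + Vision: credit hours 12 + 7 = 19 ≤ 20, interest score 12 + 14 = 26.
Crypto + Vision: credit hours 10 + 7 = 17 ≤ 20, interest score 6 + 14 = 20.
HCI + Vision: credit hours 11 + 7 = 18 ≤ 20, interest score 4 + 14 = 18.
Best is Robotics and Vision with total interest score 26.

26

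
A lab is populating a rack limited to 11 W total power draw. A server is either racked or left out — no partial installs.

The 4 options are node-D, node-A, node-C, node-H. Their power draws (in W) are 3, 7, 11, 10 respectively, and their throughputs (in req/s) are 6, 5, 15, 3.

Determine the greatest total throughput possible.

node-C: power draw 11 ≤ 11, throughput 15.
node-D + node-A: power draw 3 + 7 = 10 ≤ 11, throughput 6 + 5 = 11.
Best is node-C with total throughput 15.

15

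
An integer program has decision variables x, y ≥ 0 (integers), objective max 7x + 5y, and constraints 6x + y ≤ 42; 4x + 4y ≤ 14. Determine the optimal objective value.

21

(x,y)=(3,0) is feasible, giving 21.
(x,y)=(2,1) is feasible, giving 19.
No feasible integer point exceeds 21.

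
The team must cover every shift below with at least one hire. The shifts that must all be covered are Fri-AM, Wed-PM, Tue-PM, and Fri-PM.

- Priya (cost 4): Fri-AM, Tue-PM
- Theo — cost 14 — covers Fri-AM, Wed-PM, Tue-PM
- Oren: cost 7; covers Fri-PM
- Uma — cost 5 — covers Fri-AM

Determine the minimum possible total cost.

21

Choose Theo and Oren: together they cover Fri-AM, Wed-PM, Tue-PM, Fri-PM — every shift.
Total cost: 14 + 7 = 21.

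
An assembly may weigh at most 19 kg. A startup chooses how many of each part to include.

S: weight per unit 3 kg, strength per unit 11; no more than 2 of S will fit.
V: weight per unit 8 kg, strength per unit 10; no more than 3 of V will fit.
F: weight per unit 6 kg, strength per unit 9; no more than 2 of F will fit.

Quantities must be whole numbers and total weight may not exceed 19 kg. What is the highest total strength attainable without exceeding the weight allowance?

40

S has the best ratio (11/3); taking only S gives at most 2×11 = 22 (stopped by the supply cap of 2).
Mixing does better — 2×S and 2×F: weight 18 ≤ 19, strength 2·11 + 2·9 = 40.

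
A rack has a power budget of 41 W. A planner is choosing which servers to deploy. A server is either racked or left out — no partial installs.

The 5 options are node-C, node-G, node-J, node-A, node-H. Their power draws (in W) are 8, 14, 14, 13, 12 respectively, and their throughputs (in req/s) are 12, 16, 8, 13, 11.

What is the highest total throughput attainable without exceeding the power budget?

Treat it as a binary knapsack problem.
Allowing fractional choices, the relaxed optimum would be about 46.5, but servers are indivisible.
node-G + node-A + node-H: power draw 14 + 13 + 12 = 39 ≤ 41, throughput 16 + 13 + 11 = 40.
node-C + node-G + node-H: power draw 8 + 14 + 12 = 34 ≤ 41, throughput 12 + 16 + 11 = 39.
node-C + node-G + node-A: power draw 8 + 14 + 13 = 35 ≤ 41, throughput 12 + 16 + 13 = 41.
Best is node-C, node-G, and node-A with total throughput 41.

41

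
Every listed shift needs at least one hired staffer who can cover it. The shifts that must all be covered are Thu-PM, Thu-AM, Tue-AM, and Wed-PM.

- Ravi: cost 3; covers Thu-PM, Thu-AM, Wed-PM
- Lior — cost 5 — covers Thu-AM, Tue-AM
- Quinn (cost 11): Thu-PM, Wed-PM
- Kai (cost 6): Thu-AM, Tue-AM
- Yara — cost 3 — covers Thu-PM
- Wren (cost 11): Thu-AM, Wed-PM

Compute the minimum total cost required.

8

Choose Ravi and Lior: together they cover Thu-PM, Thu-AM, Tue-AM, Wed-PM — every shift.
Total cost: 3 + 5 = 8.
No cover costs less than 8.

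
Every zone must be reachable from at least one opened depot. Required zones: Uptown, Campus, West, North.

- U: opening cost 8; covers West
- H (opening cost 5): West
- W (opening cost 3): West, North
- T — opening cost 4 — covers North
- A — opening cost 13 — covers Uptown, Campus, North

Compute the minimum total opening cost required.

16

Choose W and A: together they cover Uptown, Campus, West, North — every zone.
Total opening cost: 3 + 13 = 16.
No cover costs less than 16.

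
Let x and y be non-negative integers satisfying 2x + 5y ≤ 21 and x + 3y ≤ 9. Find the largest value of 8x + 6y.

(x,y)=(9,0): 2·9+5·0=18≤21, 1·9+3·0=9≤9, objective 72.
(x,y)=(8,0): 2·8+5·0=16≤21, 1·8+3·0=8≤9, objective 64.
The best lattice point is (9,0), giving 72.

72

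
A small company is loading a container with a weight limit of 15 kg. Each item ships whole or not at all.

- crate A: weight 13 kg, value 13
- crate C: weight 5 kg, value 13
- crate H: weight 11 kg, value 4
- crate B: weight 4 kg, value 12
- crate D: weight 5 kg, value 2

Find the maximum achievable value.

This is an integer program with binary decision variables.
crate C + crate B: weight 5 + 4 = 9 ≤ 15, value 13 + 12 = 25.
crate C + crate B + crate D: weight 5 + 4 + 5 = 14 ≤ 15, value 13 + 12 + 2 = 27.
Best is crate C, crate B, and crate D with total value 27.

27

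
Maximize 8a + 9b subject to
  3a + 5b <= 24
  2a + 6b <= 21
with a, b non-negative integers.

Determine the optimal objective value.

64

(a,b)=(8,0): 3·8+5·0=24≤24, 2·8+6·0=16≤21, objective 64.
(a,b)=(7,0): 3·7+5·0=21≤24, 2·7+6·0=14≤21, objective 56.
Maximum is 64 at (a,b)=(8,0).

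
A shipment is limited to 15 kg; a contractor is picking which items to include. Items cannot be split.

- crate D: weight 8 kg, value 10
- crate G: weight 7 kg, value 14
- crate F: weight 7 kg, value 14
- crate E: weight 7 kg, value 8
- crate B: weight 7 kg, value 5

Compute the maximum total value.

28

Allowing fractional choices, the relaxed optimum would be about 29.2, but items are indivisible.
crate G + crate F: weight 7 + 7 = 14 ≤ 15, value 14 + 14 = 28.
crate D + crate G: weight 8 + 7 = 15 ≤ 15, value 10 + 14 = 24.
Best is crate G and crate F with total value 28.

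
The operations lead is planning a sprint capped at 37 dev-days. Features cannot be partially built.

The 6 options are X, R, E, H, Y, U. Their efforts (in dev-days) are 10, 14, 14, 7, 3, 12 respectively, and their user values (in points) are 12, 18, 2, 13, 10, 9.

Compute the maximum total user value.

53

Take X, R, H, and Y: effort 10 + 14 + 7 + 3 = 34 ≤ 37, user value 12 + 18 + 13 + 10 = 53.
No other feasible combination does better.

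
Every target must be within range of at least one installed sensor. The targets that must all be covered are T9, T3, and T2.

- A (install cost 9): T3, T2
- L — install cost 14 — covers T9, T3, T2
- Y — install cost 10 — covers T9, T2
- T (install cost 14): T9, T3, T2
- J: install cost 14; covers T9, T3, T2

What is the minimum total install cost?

14

This is an integer covering problem.
L alone covers T9, T3, T2 — every target.
Total install cost: 14.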